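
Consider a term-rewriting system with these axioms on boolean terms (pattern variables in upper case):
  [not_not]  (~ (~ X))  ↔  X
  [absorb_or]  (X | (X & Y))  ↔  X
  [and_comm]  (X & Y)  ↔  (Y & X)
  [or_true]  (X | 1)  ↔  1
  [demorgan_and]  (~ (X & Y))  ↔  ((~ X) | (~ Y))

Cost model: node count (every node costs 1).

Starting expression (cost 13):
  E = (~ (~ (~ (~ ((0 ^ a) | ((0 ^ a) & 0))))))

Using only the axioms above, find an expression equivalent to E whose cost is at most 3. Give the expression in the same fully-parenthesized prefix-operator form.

(1) (~ (~ (~ ((0 ^ a) | ((0 ^ a) & 0)))))  =[not_not →]=  (~ ((0 ^ a) | ((0 ^ a) & 0)))    ⊢ (~ (~ ((0 ^ a) | ((0 ^ a) & 0))))
(2) (~ (~ ((0 ^ a) | ((0 ^ a) & 0))))  =[not_not →]=  ((0 ^ a) | ((0 ^ a) & 0))
(3) ((0 ^ a) | ((0 ^ a) & 0))  =[absorb_or →]=  (0 ^ a)    ⊢ cost 3, within 3

(0 ^ a)   [cost 3]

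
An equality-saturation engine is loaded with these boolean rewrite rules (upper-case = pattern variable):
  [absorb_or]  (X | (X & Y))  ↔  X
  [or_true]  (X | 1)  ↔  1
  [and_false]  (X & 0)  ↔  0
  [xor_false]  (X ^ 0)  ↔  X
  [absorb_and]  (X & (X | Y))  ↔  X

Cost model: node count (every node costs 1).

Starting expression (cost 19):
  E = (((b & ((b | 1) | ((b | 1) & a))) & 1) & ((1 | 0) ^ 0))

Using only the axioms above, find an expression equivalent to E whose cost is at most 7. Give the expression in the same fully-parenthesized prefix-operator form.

((b & 1) & (1 | 0))   [cost 7]

step 1: absorb_or (→) rewrites ((b | 1) | ((b | 1) & a)) into (b | 1), now (((b & (b | 1)) & 1) & ((1 | 0) ^ 0))
step 2: absorb_and (→) rewrites (b & (b | 1)) into b, now ((b & 1) & ((1 | 0) ^ 0))
step 3: xor_false (→) rewrites ((1 | 0) ^ 0) into (1 | 0), reaching cost 7 (bound 7)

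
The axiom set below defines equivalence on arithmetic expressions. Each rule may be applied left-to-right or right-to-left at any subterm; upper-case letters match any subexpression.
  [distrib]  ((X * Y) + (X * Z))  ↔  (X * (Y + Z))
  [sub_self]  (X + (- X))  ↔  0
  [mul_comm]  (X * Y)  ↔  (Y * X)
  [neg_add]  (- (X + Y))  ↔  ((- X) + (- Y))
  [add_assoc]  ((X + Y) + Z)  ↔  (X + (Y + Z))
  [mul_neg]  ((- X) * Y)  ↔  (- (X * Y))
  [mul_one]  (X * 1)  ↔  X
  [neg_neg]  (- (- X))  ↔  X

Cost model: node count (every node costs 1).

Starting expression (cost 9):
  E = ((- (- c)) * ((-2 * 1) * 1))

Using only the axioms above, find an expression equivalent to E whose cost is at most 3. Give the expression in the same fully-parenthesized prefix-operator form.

(c * -2)   [cost 3]

(1) (- (- c))  =[neg_neg →]=  c    ⊢ (c * ((-2 * 1) * 1))
(2) (-2 * 1)  =[mul_one →]=  -2    ⊢ (c * (-2 * 1))
(3) (-2 * 1)  =[mul_one →]=  -2    ⊢ cost 3, within 3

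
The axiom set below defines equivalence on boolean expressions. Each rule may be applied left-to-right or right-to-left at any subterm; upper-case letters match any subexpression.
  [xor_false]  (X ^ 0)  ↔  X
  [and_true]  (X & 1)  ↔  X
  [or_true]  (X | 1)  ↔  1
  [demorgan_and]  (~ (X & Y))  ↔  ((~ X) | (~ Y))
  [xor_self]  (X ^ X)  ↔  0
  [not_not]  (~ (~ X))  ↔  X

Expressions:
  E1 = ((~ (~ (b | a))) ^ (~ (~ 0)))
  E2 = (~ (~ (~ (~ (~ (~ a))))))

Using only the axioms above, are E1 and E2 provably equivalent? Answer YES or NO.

NO

The axioms are sound identities: if E1 ↔* E2 then E1 and E2 evaluate identically under any assignment.
Under a=0, b=1: E1 evaluates to 1, E2 to 0. Distinct ⇒ no rewrite sequence connects them.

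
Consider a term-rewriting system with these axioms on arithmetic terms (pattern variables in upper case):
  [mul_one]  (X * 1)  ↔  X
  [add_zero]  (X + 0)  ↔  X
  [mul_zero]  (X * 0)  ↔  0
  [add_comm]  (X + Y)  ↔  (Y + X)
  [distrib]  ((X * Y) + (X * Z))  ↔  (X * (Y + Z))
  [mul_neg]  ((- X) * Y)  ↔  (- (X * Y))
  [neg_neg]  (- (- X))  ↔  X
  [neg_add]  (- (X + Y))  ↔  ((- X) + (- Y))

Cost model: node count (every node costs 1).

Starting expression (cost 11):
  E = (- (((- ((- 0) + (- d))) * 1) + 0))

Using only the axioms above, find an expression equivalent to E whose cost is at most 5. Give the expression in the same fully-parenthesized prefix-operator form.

((- 0) + (- d))   [cost 5]

1. [add_zero →] (((- ((- 0) + (- d))) * 1) + 0)  →  ((- ((- 0) + (- d))) * 1);  E = (- ((- ((- 0) + (- d))) * 1))
2. [mul_one →] ((- ((- 0) + (- d))) * 1)  →  (- ((- 0) + (- d)));  E = (- (- ((- 0) + (- d))))
3. [neg_neg →] (- (- ((- 0) + (- d))))  →  ((- 0) + (- d));  cost 5 ≤ 5, done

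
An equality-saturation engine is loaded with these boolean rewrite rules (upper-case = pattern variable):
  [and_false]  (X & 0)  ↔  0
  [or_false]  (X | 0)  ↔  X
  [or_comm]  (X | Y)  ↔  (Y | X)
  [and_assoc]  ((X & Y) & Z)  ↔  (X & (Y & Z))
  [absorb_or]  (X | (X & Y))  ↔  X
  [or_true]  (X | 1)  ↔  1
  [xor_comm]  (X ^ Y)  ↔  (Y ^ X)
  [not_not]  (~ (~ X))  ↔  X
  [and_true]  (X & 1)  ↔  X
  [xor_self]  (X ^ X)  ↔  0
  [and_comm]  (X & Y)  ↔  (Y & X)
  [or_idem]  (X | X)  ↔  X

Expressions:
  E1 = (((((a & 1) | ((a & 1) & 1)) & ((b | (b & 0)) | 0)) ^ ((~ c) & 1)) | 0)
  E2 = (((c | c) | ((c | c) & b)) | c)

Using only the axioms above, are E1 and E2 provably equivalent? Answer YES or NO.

The axioms are sound identities: if E1 ↔* E2 then E1 and E2 evaluate identically under any assignment.
Under a=0, b=0, c=0: E1 evaluates to 1, E2 to 0. Distinct ⇒ no rewrite sequence connects them.

NO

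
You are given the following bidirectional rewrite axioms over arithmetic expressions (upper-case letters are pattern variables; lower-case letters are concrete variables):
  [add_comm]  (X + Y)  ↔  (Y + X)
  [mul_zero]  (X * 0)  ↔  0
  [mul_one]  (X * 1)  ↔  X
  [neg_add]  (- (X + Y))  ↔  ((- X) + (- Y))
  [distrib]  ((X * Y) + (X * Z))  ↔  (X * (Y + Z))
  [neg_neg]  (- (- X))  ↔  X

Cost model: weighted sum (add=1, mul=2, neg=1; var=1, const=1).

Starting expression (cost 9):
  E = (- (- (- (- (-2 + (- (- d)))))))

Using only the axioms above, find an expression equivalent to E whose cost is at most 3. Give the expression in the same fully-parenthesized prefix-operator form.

(-2 + d)   [cost 3]

(1) (- (- (- (-2 + (- (- d))))))  =[neg_neg →]=  (- (-2 + (- (- d))))    ⊢ (- (- (-2 + (- (- d)))))
(2) (- (- (-2 + (- (- d)))))  =[neg_neg →]=  (-2 + (- (- d)))
(3) (- (- d))  =[neg_neg →]=  d    ⊢ cost 3, within 3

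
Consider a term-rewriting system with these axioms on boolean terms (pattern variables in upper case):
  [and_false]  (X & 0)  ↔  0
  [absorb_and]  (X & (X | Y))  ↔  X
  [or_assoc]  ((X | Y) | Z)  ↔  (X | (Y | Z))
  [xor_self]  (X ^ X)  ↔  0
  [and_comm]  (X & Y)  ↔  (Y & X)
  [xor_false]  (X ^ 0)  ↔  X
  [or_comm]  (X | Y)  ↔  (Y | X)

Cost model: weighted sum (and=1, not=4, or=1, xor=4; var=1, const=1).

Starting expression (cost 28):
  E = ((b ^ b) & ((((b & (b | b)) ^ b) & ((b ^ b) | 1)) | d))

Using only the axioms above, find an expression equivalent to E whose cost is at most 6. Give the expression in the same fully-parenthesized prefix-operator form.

1. [absorb_and →] (b & (b | b))  →  b;  E = ((b ^ b) & (((b ^ b) & ((b ^ b) | 1)) | d))
2. [absorb_and →] ((b ^ b) & ((b ^ b) | 1))  →  (b ^ b);  E = ((b ^ b) & ((b ^ b) | d))
3. [absorb_and →] ((b ^ b) & ((b ^ b) | d))  →  (b ^ b);  cost 6 ≤ 6, done

(b ^ b)   [cost 6]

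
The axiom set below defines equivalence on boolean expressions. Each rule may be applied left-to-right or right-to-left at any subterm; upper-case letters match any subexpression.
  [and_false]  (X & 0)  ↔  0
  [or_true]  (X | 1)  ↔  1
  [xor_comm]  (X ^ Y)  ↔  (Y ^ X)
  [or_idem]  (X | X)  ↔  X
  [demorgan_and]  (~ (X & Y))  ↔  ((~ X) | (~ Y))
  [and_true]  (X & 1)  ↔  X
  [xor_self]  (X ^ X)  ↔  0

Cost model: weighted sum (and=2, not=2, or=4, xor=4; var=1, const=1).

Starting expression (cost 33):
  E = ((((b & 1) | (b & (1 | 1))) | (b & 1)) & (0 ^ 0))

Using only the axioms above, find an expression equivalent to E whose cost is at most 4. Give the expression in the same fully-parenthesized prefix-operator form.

step 1: or_idem (→) rewrites (1 | 1) into 1, now ((((b & 1) | (b & 1)) | (b & 1)) & (0 ^ 0))
step 2: xor_self (→) rewrites (0 ^ 0) into 0, now ((((b & 1) | (b & 1)) | (b & 1)) & 0)
step 3: or_idem (→) rewrites ((b & 1) | (b & 1)) into (b & 1), now (((b & 1) | (b & 1)) & 0)
step 4: or_idem (→) rewrites ((b & 1) | (b & 1)) into (b & 1), now ((b & 1) & 0)
step 5: and_true (→) rewrites (b & 1) into b, reaching cost 4 (bound 4)

(b & 0)   [cost 4]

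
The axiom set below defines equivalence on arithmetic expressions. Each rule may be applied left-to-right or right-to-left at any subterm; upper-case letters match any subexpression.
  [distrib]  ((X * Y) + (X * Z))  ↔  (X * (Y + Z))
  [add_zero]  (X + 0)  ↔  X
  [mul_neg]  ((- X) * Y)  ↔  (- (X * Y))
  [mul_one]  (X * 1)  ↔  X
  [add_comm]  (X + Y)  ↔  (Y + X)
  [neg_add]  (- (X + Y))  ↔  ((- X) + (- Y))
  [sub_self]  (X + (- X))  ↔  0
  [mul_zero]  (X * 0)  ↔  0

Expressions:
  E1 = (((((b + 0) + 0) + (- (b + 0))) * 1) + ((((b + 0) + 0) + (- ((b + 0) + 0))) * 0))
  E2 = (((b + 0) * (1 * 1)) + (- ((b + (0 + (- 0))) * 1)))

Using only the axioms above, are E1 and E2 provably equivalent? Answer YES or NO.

step 1: add_zero (→) rewrites (b + 0) into b, now (((((b + 0) + 0) + (- (b + 0))) * 1) + ((((b + 0) + 0) + (- (b + 0))) * 0))
step 2: distrib (→) rewrites (((((b + 0) + 0) + (- (b + 0))) * 1) + ((((b + 0) + 0) + (- (b + 0))) * 0)) into ((((b + 0) + 0) + (- (b + 0))) * (1 + 0))
step 3: add_zero (→) rewrites (1 + 0) into 1, now ((((b + 0) + 0) + (- (b + 0))) * 1)
step 4: add_zero (→) rewrites (b + 0) into b, now (((b + 0) + (- (b + 0))) * 1)
step 5: add_zero (→) rewrites (b + 0) into b, now (((b + 0) + (- b)) * 1)
step 6: mul_one (→) rewrites (((b + 0) + (- b)) * 1) into ((b + 0) + (- b))
step 7: add_zero (→) rewrites (b + 0) into b, now (b + (- b))
step 8: mul_one (←) rewrites b into (b * 1), now ((b * 1) + (- b))
step 9: mul_one (←) rewrites 1 into (1 * 1), now ((b * (1 * 1)) + (- b))
step 10: add_zero (←) rewrites b into (b + 0), now ((b * (1 * 1)) + (- (b + 0)))
step 11: add_zero (←) rewrites b into (b + 0), now (((b + 0) * (1 * 1)) + (- (b + 0)))
step 12: mul_one (←) rewrites (b + 0) into ((b + 0) * 1), now (((b + 0) * (1 * 1)) + (- ((b + 0) * 1)))
step 13: sub_self (←) rewrites 0 into (0 + (- 0)), which is E2

YES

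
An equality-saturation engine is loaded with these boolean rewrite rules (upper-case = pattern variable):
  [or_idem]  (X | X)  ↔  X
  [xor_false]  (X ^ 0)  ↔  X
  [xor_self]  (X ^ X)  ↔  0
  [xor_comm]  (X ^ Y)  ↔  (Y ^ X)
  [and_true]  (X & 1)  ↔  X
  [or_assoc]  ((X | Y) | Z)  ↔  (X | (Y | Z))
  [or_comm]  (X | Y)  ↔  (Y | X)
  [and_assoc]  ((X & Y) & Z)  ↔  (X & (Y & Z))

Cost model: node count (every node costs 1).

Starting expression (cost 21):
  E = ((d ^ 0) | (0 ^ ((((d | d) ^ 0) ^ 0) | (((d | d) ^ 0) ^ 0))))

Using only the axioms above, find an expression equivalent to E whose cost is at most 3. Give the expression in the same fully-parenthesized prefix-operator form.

(0 ^ d)   [cost 3]

(1) ((((d | d) ^ 0) ^ 0) | (((d | d) ^ 0) ^ 0))  =[or_idem →]=  (((d | d) ^ 0) ^ 0)    ⊢ ((d ^ 0) | (0 ^ (((d | d) ^ 0) ^ 0)))
(2) (d ^ 0)  =[xor_comm →]=  (0 ^ d)    ⊢ ((0 ^ d) | (0 ^ (((d | d) ^ 0) ^ 0)))
(3) (d | d)  =[or_idem →]=  d    ⊢ ((0 ^ d) | (0 ^ ((d ^ 0) ^ 0)))
(4) (d ^ 0)  =[xor_false →]=  d    ⊢ ((0 ^ d) | (0 ^ (d ^ 0)))
(5) (d ^ 0)  =[xor_false →]=  d    ⊢ ((0 ^ d) | (0 ^ d))
(6) ((0 ^ d) | (0 ^ d))  =[or_idem →]=  (0 ^ d)    ⊢ cost 3, within 3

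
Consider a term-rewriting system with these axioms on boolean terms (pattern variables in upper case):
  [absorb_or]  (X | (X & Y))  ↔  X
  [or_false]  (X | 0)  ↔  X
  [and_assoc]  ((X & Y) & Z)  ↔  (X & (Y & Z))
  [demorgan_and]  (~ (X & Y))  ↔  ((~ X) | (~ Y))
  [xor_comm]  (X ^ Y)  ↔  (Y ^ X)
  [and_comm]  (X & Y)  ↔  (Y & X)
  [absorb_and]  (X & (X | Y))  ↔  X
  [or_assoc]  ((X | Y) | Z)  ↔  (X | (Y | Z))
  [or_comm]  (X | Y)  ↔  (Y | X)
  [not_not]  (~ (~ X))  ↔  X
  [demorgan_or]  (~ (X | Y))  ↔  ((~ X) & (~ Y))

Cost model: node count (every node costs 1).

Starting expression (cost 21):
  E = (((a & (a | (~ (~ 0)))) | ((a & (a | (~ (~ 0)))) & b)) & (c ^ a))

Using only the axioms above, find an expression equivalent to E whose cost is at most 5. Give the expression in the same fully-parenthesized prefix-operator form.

(a & (c ^ a))   [cost 5]

(1) ((a & (a | (~ (~ 0)))) | ((a & (a | (~ (~ 0)))) & b))  =[absorb_or →]=  (a & (a | (~ (~ 0))))    ⊢ ((a & (a | (~ (~ 0)))) & (c ^ a))
(2) (~ (~ 0))  =[not_not →]=  0    ⊢ ((a & (a | 0)) & (c ^ a))
(3) (a & (a | 0))  =[absorb_and →]=  a    ⊢ cost 5, within 5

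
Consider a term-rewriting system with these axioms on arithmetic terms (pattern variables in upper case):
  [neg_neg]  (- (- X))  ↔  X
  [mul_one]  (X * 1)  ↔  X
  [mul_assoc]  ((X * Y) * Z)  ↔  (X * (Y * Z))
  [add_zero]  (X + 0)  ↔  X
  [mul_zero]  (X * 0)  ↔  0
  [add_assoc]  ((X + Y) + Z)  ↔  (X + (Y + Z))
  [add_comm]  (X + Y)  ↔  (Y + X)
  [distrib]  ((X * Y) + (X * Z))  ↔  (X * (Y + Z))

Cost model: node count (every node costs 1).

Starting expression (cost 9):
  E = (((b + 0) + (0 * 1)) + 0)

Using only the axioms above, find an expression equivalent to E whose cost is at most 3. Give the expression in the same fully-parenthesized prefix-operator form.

1. [add_zero →] (b + 0)  →  b;  E = ((b + (0 * 1)) + 0)
2. [mul_one →] (0 * 1)  →  0;  E = ((b + 0) + 0)
3. [add_zero →] ((b + 0) + 0)  →  (b + 0);  cost 3 ≤ 3, done

(b + 0)   [cost 3]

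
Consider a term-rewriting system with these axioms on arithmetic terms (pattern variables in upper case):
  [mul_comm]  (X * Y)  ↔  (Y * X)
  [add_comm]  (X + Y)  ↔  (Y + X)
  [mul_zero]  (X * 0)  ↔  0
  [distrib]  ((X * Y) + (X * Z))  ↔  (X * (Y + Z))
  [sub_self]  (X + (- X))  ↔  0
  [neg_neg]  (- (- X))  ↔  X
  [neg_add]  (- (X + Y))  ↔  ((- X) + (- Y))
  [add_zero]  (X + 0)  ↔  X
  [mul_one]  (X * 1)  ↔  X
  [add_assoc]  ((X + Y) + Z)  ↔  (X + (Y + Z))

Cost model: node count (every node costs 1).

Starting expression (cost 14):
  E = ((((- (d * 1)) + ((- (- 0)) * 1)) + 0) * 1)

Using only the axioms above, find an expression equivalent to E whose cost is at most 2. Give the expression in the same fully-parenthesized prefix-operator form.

1. [neg_neg →] (- (- 0))  →  0;  E = ((((- (d * 1)) + (0 * 1)) + 0) * 1)
2. [add_zero →] (((- (d * 1)) + (0 * 1)) + 0)  →  ((- (d * 1)) + (0 * 1));  E = (((- (d * 1)) + (0 * 1)) * 1)
3. [mul_one →] (0 * 1)  →  0;  E = (((- (d * 1)) + 0) * 1)
4. [mul_one →] (d * 1)  →  d;  E = (((- d) + 0) * 1)
5. [mul_one →] (((- d) + 0) * 1)  →  ((- d) + 0)
6. [add_zero →] ((- d) + 0)  →  (- d);  cost 2 ≤ 2, done

(- d)   [cost 2]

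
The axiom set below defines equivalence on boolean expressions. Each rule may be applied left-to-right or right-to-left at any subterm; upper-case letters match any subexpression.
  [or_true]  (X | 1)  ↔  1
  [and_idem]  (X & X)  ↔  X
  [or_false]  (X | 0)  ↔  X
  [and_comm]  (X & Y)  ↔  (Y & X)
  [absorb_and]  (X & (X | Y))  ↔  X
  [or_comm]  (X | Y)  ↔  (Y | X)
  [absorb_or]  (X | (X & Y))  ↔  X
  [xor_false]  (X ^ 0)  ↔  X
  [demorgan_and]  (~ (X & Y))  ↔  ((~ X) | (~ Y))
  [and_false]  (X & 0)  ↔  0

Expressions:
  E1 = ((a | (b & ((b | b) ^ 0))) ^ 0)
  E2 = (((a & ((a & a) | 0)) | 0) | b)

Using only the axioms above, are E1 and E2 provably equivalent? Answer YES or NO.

1. [xor_false →] ((b | b) ^ 0)  →  (b | b);  E1 = ((a | (b & (b | b))) ^ 0)
2. [xor_false →] ((a | (b & (b | b))) ^ 0)  →  (a | (b & (b | b)))
3. [absorb_and →] (b & (b | b))  →  b;  E1 = (a | b)
4. [or_false ←] a  →  (a | 0);  E1 = ((a | 0) | b)
5. [absorb_and ←] a  →  (a & (a | 0));  E1 = (((a & (a | 0)) | 0) | b)
6. [and_idem ←] a  →  (a & a);  this is E2

YES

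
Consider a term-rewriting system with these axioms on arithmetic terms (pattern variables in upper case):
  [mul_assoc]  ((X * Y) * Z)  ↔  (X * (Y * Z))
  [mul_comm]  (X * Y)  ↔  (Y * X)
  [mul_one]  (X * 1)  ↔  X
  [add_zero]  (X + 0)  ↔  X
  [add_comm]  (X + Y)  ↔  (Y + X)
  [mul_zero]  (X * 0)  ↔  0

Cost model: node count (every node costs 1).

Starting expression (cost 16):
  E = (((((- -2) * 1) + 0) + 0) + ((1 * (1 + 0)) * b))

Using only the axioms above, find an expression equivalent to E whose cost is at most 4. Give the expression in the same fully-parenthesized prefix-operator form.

1. [add_zero →] ((((- -2) * 1) + 0) + 0)  →  (((- -2) * 1) + 0);  E = ((((- -2) * 1) + 0) + ((1 * (1 + 0)) * b))
2. [mul_one →] ((- -2) * 1)  →  (- -2);  E = (((- -2) + 0) + ((1 * (1 + 0)) * b))
3. [add_zero →] ((- -2) + 0)  →  (- -2);  E = ((- -2) + ((1 * (1 + 0)) * b))
4. [mul_comm →] ((1 * (1 + 0)) * b)  →  (b * (1 * (1 + 0)));  E = ((- -2) + (b * (1 * (1 + 0))))
5. [add_zero →] (1 + 0)  →  1;  E = ((- -2) + (b * (1 * 1)))
6. [mul_one →] (1 * 1)  →  1;  E = ((- -2) + (b * 1))
7. [mul_one →] (b * 1)  →  b;  cost 4 ≤ 4, done

((- -2) + b)   [cost 4]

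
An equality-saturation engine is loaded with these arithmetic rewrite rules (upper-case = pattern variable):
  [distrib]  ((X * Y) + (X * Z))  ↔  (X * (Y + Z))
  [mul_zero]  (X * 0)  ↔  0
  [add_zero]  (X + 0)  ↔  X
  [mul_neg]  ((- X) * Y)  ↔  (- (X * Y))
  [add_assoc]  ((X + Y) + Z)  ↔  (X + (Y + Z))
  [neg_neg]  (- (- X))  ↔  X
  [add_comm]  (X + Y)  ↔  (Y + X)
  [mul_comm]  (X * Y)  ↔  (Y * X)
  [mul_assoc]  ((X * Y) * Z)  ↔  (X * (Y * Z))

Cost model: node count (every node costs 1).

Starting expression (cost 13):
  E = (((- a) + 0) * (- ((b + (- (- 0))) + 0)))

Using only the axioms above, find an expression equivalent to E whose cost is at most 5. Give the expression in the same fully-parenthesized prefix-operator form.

((- a) * (- b))   [cost 5]

(1) (- (- 0))  =[neg_neg →]=  0    ⊢ (((- a) + 0) * (- ((b + 0) + 0)))
(2) ((b + 0) + 0)  =[add_zero →]=  (b + 0)    ⊢ (((- a) + 0) * (- (b + 0)))
(3) ((- a) + 0)  =[add_zero →]=  (- a)    ⊢ ((- a) * (- (b + 0)))
(4) (b + 0)  =[add_zero →]=  b    ⊢ cost 5, within 5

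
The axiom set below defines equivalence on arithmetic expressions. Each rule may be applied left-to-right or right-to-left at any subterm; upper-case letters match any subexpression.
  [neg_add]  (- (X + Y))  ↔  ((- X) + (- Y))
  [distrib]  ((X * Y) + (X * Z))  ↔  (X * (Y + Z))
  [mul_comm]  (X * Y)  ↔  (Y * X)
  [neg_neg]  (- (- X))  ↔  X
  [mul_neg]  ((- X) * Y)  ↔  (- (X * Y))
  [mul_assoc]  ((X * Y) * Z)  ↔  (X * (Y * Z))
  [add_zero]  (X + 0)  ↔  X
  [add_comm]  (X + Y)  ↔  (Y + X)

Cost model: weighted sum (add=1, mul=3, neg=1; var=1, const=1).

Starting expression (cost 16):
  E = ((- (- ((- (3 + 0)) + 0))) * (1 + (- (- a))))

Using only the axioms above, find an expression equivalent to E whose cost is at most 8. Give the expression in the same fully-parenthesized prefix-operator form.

((1 + a) * (- 3))   [cost 8]

(1) ((- (3 + 0)) + 0)  =[add_zero →]=  (- (3 + 0))    ⊢ ((- (- (- (3 + 0)))) * (1 + (- (- a))))
(2) ((- (- (- (3 + 0)))) * (1 + (- (- a))))  =[mul_comm →]=  ((1 + (- (- a))) * (- (- (- (3 + 0)))))
(3) (3 + 0)  =[add_zero →]=  3    ⊢ ((1 + (- (- a))) * (- (- (- 3))))
(4) (- (- a))  =[neg_neg →]=  a    ⊢ ((1 + a) * (- (- (- 3))))
(5) (- (- 3))  =[neg_neg →]=  3    ⊢ cost 8, within 8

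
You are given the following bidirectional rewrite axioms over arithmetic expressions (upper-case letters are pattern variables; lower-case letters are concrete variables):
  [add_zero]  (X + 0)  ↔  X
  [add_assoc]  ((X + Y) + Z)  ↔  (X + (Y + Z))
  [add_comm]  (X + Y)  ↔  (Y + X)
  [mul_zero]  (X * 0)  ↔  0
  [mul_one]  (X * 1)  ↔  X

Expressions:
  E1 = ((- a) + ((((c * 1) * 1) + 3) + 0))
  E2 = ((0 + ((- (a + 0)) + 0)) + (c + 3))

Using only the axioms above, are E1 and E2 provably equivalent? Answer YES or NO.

YES

1. [mul_one →] (c * 1)  →  c;  E1 = ((- a) + (((c * 1) + 3) + 0))
2. [add_zero →] (((c * 1) + 3) + 0)  →  ((c * 1) + 3);  E1 = ((- a) + ((c * 1) + 3))
3. [mul_one →] (c * 1)  →  c;  E1 = ((- a) + (c + 3))
4. [add_zero ←] (- a)  →  ((- a) + 0);  E1 = (((- a) + 0) + (c + 3))
5. [add_zero ←] a  →  (a + 0);  E1 = (((- (a + 0)) + 0) + (c + 3))
6. [add_comm →] ((- (a + 0)) + 0)  →  (0 + (- (a + 0)));  E1 = ((0 + (- (a + 0))) + (c + 3))
7. [add_zero ←] (- (a + 0))  →  ((- (a + 0)) + 0);  this is E2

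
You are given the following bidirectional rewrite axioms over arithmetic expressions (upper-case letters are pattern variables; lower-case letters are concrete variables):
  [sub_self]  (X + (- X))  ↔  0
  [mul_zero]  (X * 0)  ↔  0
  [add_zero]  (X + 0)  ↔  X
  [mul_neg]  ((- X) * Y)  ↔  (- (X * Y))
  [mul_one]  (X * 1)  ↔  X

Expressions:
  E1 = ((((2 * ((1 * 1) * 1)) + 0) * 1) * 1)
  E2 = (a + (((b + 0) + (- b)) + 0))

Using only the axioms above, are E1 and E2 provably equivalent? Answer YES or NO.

All listed rules preserve value, hence provable equivalence implies equal values everywhere; look for a separating assignment.
a=0, b=0 gives E1 ↦ 2, E2 ↦ 0; values differ ⇒ not provably equivalent.

NO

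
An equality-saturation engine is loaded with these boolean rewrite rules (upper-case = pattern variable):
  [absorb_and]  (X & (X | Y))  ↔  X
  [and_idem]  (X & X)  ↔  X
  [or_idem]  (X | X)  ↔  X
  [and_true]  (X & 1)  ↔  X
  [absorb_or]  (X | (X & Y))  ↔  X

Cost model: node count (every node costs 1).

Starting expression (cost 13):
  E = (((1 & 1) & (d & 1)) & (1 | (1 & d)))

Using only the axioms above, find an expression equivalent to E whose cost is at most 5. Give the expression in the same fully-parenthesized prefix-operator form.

1. [and_true →] (1 & 1)  →  1;  E = ((1 & (d & 1)) & (1 | (1 & d)))
2. [absorb_or →] (1 | (1 & d))  →  1;  E = ((1 & (d & 1)) & 1)
3. [and_true →] ((1 & (d & 1)) & 1)  →  (1 & (d & 1));  cost 5 ≤ 5, done

(1 & (d & 1))   [cost 5]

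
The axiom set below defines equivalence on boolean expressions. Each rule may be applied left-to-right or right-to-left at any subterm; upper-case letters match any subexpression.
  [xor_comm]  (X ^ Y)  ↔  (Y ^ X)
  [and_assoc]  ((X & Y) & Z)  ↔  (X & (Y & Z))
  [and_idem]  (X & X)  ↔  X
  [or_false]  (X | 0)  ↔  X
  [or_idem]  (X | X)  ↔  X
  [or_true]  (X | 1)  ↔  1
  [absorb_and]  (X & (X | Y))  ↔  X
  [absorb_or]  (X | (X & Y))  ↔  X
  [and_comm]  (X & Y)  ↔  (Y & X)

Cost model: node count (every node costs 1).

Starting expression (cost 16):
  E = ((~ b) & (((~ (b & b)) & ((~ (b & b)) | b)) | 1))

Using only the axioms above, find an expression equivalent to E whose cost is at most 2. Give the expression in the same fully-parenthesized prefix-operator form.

(~ b)   [cost 2]

1. [absorb_and →] ((~ (b & b)) & ((~ (b & b)) | b))  →  (~ (b & b));  E = ((~ b) & ((~ (b & b)) | 1))
2. [and_idem →] (b & b)  →  b;  E = ((~ b) & ((~ b) | 1))
3. [absorb_and →] ((~ b) & ((~ b) | 1))  →  (~ b);  cost 2 ≤ 2, done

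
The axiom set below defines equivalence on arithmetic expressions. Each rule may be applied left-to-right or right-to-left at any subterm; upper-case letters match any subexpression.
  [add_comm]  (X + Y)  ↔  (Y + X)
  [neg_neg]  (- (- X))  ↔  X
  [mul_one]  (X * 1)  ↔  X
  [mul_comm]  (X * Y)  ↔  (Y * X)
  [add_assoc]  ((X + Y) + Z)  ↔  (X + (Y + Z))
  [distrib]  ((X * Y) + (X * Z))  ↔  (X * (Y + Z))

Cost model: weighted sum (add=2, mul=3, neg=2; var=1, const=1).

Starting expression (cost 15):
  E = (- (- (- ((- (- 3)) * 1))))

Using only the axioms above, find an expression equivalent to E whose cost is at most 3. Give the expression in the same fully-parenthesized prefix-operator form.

(1) (- (- 3))  =[neg_neg →]=  3    ⊢ (- (- (- (3 * 1))))
(2) (3 * 1)  =[mul_one →]=  3    ⊢ (- (- (- 3)))
(3) (- (- 3))  =[neg_neg →]=  3    ⊢ cost 3, within 3

(- 3)   [cost 3]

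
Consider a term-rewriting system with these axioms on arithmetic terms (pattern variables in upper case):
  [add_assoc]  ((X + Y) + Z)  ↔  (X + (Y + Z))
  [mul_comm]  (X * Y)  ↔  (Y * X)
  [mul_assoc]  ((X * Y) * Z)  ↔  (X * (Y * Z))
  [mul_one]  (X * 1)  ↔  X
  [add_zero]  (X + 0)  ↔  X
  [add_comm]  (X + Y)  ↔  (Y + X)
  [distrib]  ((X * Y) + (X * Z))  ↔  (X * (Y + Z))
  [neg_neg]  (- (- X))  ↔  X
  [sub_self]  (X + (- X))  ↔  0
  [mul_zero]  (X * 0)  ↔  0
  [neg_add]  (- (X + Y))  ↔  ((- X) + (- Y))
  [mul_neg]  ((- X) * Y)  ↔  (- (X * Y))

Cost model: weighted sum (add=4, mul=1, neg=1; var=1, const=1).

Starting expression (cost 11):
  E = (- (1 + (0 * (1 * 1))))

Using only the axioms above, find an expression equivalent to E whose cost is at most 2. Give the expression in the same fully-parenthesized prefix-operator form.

(1) (1 * 1)  =[mul_one →]=  1    ⊢ (- (1 + (0 * 1)))
(2) (0 * 1)  =[mul_one →]=  0    ⊢ (- (1 + 0))
(3) (1 + 0)  =[add_zero →]=  1    ⊢ cost 2, within 2

(- 1)   [cost 2]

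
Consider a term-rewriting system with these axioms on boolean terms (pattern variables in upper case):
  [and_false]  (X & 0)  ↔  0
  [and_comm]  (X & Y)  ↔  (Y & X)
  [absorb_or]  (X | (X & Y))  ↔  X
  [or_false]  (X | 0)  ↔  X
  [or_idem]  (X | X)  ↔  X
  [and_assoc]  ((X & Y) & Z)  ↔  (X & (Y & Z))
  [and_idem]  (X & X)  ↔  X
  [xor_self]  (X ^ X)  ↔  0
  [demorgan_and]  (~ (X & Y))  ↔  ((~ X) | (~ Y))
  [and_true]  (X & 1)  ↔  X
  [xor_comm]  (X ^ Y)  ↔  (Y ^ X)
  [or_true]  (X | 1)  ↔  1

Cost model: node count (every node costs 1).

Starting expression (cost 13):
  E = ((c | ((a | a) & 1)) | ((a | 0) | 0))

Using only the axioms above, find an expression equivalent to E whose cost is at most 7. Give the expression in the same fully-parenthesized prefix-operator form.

(1) (a | 0)  =[or_false →]=  a    ⊢ ((c | ((a | a) & 1)) | (a | 0))
(2) ((a | a) & 1)  =[and_true →]=  (a | a)    ⊢ ((c | (a | a)) | (a | 0))
(3) (a | a)  =[or_idem →]=  a    ⊢ cost 7, within 7

((c | a) | (a | 0))   [cost 7]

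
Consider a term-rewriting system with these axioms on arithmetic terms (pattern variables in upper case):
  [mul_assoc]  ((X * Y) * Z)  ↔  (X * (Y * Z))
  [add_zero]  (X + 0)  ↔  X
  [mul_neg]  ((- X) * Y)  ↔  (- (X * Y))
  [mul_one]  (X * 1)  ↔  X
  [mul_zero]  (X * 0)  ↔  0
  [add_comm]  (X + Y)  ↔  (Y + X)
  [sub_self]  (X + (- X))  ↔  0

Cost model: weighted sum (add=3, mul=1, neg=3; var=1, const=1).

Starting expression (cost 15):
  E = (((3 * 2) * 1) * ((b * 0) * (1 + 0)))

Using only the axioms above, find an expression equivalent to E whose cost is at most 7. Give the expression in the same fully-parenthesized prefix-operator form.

((3 * 2) * (b * 0))   [cost 7]

step 1: add_zero (→) rewrites (1 + 0) into 1, now (((3 * 2) * 1) * ((b * 0) * 1))
step 2: mul_one (→) rewrites ((b * 0) * 1) into (b * 0), now (((3 * 2) * 1) * (b * 0))
step 3: mul_one (→) rewrites ((3 * 2) * 1) into (3 * 2), reaching cost 7 (bound 7)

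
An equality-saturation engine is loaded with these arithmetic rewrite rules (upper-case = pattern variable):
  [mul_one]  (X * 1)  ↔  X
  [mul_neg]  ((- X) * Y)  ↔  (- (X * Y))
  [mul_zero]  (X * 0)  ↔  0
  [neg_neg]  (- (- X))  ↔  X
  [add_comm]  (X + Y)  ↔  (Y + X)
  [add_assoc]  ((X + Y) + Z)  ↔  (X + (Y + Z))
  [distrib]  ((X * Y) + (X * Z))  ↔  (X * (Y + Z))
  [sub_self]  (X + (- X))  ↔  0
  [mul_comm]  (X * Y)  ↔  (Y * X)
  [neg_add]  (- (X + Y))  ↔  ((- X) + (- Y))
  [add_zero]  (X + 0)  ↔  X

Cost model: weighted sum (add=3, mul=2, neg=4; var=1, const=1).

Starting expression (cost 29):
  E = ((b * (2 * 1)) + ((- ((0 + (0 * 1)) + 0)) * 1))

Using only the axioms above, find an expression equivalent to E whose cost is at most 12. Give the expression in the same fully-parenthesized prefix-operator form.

((b * 2) + (- 0))   [cost 12]

1. [mul_one →] (0 * 1)  →  0;  E = ((b * (2 * 1)) + ((- ((0 + 0) + 0)) * 1))
2. [mul_one →] ((- ((0 + 0) + 0)) * 1)  →  (- ((0 + 0) + 0));  E = ((b * (2 * 1)) + (- ((0 + 0) + 0)))
3. [add_zero →] (0 + 0)  →  0;  E = ((b * (2 * 1)) + (- (0 + 0)))
4. [mul_one →] (2 * 1)  →  2;  E = ((b * 2) + (- (0 + 0)))
5. [add_zero →] (0 + 0)  →  0;  cost 12 ≤ 12, done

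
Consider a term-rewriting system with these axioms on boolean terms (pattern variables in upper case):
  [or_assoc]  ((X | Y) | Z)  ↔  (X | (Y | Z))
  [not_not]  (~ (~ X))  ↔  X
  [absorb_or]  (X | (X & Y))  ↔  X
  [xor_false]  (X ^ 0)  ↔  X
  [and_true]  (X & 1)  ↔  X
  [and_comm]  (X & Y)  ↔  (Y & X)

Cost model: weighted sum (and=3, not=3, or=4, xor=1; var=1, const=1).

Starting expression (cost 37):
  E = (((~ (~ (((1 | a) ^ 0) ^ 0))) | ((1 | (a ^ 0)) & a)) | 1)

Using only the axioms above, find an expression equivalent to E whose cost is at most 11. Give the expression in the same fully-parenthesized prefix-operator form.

(1) (~ (~ (((1 | a) ^ 0) ^ 0)))  =[not_not →]=  (((1 | a) ^ 0) ^ 0)    ⊢ (((((1 | a) ^ 0) ^ 0) | ((1 | (a ^ 0)) & a)) | 1)
(2) (a ^ 0)  =[xor_false →]=  a    ⊢ (((((1 | a) ^ 0) ^ 0) | ((1 | a) & a)) | 1)
(3) ((1 | a) ^ 0)  =[xor_false →]=  (1 | a)    ⊢ ((((1 | a) ^ 0) | ((1 | a) & a)) | 1)
(4) ((1 | a) ^ 0)  =[xor_false →]=  (1 | a)    ⊢ (((1 | a) | ((1 | a) & a)) | 1)
(5) ((1 | a) | ((1 | a) & a))  =[absorb_or →]=  (1 | a)    ⊢ cost 11, within 11

((1 | a) | 1)   [cost 11]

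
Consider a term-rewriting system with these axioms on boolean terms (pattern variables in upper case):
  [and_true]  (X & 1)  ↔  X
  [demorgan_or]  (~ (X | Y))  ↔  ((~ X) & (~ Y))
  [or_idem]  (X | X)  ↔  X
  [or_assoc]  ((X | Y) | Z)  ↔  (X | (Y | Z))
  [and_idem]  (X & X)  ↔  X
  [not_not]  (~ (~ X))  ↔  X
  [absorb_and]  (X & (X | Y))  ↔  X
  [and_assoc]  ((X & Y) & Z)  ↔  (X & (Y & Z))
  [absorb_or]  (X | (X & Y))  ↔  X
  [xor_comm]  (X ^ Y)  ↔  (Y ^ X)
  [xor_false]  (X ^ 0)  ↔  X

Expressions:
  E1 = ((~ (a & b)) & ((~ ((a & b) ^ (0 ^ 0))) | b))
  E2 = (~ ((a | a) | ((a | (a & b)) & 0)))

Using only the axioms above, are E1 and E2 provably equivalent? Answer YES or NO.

NO

Every axiom is a valid identity, so a rewrite proof would force E1 and E2 to agree under every assignment.
At a=1, b=0: E1 = 1 but E2 = 0; they differ, so no derivation exists.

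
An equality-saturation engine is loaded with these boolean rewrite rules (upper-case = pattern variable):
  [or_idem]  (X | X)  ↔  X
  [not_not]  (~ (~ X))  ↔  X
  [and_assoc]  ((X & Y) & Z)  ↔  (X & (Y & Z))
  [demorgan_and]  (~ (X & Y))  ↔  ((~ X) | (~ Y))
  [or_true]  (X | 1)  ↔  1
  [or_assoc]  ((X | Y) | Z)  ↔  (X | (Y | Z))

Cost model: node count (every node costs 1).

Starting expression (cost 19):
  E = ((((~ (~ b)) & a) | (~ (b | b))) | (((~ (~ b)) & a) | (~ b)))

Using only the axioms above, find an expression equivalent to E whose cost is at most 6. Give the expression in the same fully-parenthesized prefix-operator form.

((b & a) | (~ b))   [cost 6]

(1) (b | b)  =[or_idem →]=  b    ⊢ ((((~ (~ b)) & a) | (~ b)) | (((~ (~ b)) & a) | (~ b)))
(2) ((((~ (~ b)) & a) | (~ b)) | (((~ (~ b)) & a) | (~ b)))  =[or_idem →]=  (((~ (~ b)) & a) | (~ b))
(3) (~ (~ b))  =[not_not →]=  b    ⊢ cost 6, within 6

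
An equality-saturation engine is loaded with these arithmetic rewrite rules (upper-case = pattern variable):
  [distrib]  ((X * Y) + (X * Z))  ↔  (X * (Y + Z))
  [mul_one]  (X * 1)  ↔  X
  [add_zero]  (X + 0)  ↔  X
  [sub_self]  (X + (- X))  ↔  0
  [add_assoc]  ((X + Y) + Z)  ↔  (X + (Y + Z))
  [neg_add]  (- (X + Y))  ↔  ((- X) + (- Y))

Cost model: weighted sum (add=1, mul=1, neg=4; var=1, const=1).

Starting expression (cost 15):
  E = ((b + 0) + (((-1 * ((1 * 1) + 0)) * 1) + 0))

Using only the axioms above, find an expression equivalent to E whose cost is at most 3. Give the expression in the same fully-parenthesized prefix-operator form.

1. [add_zero →] (((-1 * ((1 * 1) + 0)) * 1) + 0)  →  ((-1 * ((1 * 1) + 0)) * 1);  E = ((b + 0) + ((-1 * ((1 * 1) + 0)) * 1))
2. [add_zero →] ((1 * 1) + 0)  →  (1 * 1);  E = ((b + 0) + ((-1 * (1 * 1)) * 1))
3. [mul_one →] (1 * 1)  →  1;  E = ((b + 0) + ((-1 * 1) * 1))
4. [mul_one →] ((-1 * 1) * 1)  →  (-1 * 1);  E = ((b + 0) + (-1 * 1))
5. [add_zero →] (b + 0)  →  b;  E = (b + (-1 * 1))
6. [mul_one →] (-1 * 1)  →  -1;  cost 3 ≤ 3, done

(b + -1)   [cost 3]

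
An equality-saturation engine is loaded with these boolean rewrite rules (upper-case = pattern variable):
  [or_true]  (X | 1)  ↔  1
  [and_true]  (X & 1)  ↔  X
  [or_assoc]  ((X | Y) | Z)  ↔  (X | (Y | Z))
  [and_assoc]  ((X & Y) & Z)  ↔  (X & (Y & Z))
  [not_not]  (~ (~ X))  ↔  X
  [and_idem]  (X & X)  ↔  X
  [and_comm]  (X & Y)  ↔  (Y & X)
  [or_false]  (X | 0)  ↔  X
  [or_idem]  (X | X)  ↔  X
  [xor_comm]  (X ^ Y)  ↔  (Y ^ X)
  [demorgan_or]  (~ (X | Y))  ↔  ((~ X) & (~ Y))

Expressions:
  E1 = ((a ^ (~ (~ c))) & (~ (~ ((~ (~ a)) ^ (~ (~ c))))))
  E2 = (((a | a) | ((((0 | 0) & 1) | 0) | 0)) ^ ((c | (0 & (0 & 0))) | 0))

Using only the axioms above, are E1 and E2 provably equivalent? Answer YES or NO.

YES

1. [not_not →] (~ (~ ((~ (~ a)) ^ (~ (~ c)))))  →  ((~ (~ a)) ^ (~ (~ c)));  E1 = ((a ^ (~ (~ c))) & ((~ (~ a)) ^ (~ (~ c))))
2. [not_not →] (~ (~ a))  →  a;  E1 = ((a ^ (~ (~ c))) & (a ^ (~ (~ c))))
3. [and_idem →] ((a ^ (~ (~ c))) & (a ^ (~ (~ c))))  →  (a ^ (~ (~ c)))
4. [not_not →] (~ (~ c))  →  c;  E1 = (a ^ c)
5. [or_false ←] c  →  (c | 0);  E1 = (a ^ (c | 0))
6. [or_idem ←] a  →  (a | a);  E1 = ((a | a) ^ (c | 0))
7. [and_idem ←] 0  →  (0 & 0);  E1 = ((a | a) ^ (c | (0 & 0)))
8. [or_false ←] (a | a)  →  ((a | a) | 0);  E1 = (((a | a) | 0) ^ (c | (0 & 0)))
9. [or_false ←] (c | (0 & 0))  →  ((c | (0 & 0)) | 0);  E1 = (((a | a) | 0) ^ ((c | (0 & 0)) | 0))
10. [or_idem ←] 0  →  (0 | 0);  E1 = (((a | a) | (0 | 0)) ^ ((c | (0 & 0)) | 0))
11. [or_false ←] (0 | 0)  →  ((0 | 0) | 0);  E1 = (((a | a) | ((0 | 0) | 0)) ^ ((c | (0 & 0)) | 0))
12. [and_idem ←] 0  →  (0 & 0);  E1 = (((a | a) | ((0 | 0) | 0)) ^ ((c | (0 & (0 & 0))) | 0))
13. [or_idem ←] 0  →  (0 | 0);  E1 = (((a | a) | (((0 | 0) | 0) | 0)) ^ ((c | (0 & (0 & 0))) | 0))
14. [and_true ←] (0 | 0)  →  ((0 | 0) & 1);  this is E2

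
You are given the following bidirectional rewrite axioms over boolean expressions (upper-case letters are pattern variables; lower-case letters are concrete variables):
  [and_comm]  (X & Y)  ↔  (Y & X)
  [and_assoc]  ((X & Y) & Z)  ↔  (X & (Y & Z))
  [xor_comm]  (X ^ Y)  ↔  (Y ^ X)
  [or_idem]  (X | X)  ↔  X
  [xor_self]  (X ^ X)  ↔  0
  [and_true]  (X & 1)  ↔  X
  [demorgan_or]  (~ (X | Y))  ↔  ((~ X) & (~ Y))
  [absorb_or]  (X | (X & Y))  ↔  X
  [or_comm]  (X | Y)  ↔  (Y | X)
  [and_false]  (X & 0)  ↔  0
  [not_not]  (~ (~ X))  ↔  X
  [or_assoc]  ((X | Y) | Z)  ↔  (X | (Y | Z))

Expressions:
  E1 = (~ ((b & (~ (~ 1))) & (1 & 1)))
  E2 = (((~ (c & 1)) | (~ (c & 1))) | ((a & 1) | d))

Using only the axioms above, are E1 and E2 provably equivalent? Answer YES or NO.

NO

Every axiom is a valid identity, so a rewrite proof would force E1 and E2 to agree under every assignment.
At a=0, b=0, c=1, d=0: E1 = 1 but E2 = 0; they differ, so no derivation exists.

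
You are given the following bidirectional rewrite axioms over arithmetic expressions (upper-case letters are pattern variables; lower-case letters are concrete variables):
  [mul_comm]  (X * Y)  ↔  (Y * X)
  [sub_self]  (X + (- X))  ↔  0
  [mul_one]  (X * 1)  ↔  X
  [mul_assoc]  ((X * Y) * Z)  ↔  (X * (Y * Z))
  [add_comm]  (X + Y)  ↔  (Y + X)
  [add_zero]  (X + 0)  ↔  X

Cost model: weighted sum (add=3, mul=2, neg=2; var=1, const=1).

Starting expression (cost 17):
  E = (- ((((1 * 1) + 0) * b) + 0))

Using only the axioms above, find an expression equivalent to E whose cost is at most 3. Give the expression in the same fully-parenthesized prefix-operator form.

(1) (1 * 1)  =[mul_one →]=  1    ⊢ (- (((1 + 0) * b) + 0))
(2) (1 + 0)  =[add_zero →]=  1    ⊢ (- ((1 * b) + 0))
(3) ((1 * b) + 0)  =[add_zero →]=  (1 * b)    ⊢ (- (1 * b))
(4) (1 * b)  =[mul_comm →]=  (b * 1)    ⊢ (- (b * 1))
(5) (b * 1)  =[mul_one →]=  b    ⊢ cost 3, within 3

(- b)   [cost 3]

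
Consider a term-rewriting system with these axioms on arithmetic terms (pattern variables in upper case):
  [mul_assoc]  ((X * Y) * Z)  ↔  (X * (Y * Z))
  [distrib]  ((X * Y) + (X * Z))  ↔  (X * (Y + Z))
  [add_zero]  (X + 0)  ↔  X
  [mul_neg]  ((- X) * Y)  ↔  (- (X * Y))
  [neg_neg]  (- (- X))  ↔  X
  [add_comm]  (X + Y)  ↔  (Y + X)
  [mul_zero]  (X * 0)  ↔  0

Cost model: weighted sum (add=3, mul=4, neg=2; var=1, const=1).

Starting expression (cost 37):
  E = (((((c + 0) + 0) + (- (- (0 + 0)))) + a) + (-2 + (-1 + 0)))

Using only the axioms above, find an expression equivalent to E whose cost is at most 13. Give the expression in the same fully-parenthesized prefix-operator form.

step 1: neg_neg (→) rewrites (- (- (0 + 0))) into (0 + 0), now (((((c + 0) + 0) + (0 + 0)) + a) + (-2 + (-1 + 0)))
step 2: add_zero (→) rewrites (0 + 0) into 0, now (((((c + 0) + 0) + 0) + a) + (-2 + (-1 + 0)))
step 3: add_zero (→) rewrites (-1 + 0) into -1, now (((((c + 0) + 0) + 0) + a) + (-2 + -1))
step 4: add_zero (→) rewrites (c + 0) into c, now ((((c + 0) + 0) + a) + (-2 + -1))
step 5: add_zero (→) rewrites (c + 0) into c, now (((c + 0) + a) + (-2 + -1))
step 6: add_zero (→) rewrites (c + 0) into c, reaching cost 13 (bound 13)

((c + a) + (-2 + -1))   [cost 13]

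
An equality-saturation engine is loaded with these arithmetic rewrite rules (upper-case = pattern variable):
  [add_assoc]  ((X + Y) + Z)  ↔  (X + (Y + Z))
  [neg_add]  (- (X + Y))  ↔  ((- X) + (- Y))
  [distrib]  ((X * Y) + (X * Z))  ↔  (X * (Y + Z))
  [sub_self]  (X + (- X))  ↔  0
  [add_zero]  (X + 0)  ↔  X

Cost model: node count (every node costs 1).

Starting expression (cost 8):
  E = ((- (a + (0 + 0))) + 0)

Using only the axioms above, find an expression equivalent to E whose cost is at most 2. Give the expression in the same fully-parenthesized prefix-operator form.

(- a)   [cost 2]

step 1: add_zero (→) rewrites ((- (a + (0 + 0))) + 0) into (- (a + (0 + 0)))
step 2: add_zero (→) rewrites (0 + 0) into 0, now (- (a + 0))
step 3: add_zero (→) rewrites (a + 0) into a, reaching cost 2 (bound 2)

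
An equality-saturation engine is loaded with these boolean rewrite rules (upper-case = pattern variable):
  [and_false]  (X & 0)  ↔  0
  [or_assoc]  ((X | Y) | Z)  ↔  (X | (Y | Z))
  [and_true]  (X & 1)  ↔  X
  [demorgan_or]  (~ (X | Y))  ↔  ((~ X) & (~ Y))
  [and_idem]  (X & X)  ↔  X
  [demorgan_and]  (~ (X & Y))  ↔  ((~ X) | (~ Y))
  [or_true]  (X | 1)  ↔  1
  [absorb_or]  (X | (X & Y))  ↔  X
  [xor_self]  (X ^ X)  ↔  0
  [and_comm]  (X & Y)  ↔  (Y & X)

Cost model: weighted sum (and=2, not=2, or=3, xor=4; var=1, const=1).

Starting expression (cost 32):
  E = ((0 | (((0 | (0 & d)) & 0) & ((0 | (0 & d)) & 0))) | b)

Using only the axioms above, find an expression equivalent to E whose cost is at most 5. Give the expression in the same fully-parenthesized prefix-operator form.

(1) (((0 | (0 & d)) & 0) & ((0 | (0 & d)) & 0))  =[and_idem →]=  ((0 | (0 & d)) & 0)    ⊢ ((0 | ((0 | (0 & d)) & 0)) | b)
(2) (0 | (0 & d))  =[absorb_or →]=  0    ⊢ ((0 | (0 & 0)) | b)
(3) (0 | (0 & 0))  =[absorb_or →]=  0    ⊢ cost 5, within 5

(0 | b)   [cost 5]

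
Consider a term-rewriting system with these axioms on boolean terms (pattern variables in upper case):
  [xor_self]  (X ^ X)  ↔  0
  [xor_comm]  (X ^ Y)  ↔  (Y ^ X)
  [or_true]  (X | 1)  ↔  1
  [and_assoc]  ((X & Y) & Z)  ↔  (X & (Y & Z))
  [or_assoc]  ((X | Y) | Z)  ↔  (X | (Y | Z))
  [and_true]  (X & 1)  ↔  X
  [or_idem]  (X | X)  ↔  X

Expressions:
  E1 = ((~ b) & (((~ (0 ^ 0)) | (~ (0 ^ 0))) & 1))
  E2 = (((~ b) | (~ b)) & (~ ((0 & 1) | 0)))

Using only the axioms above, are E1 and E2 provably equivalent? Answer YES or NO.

(1) (((~ (0 ^ 0)) | (~ (0 ^ 0))) & 1)  =[and_true →]=  ((~ (0 ^ 0)) | (~ (0 ^ 0)))    ⊢ ((~ b) & ((~ (0 ^ 0)) | (~ (0 ^ 0))))
(2) ((~ (0 ^ 0)) | (~ (0 ^ 0)))  =[or_idem →]=  (~ (0 ^ 0))    ⊢ ((~ b) & (~ (0 ^ 0)))
(3) (0 ^ 0)  =[xor_self →]=  0    ⊢ ((~ b) & (~ 0))
(4) (~ b)  =[or_idem ←]=  ((~ b) | (~ b))    ⊢ (((~ b) | (~ b)) & (~ 0))
(5) 0  =[or_idem ←]=  (0 | 0)    ⊢ (((~ b) | (~ b)) & (~ (0 | 0)))
(6) 0  =[and_true ←]=  (0 & 1)    ⊢ E2

YES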